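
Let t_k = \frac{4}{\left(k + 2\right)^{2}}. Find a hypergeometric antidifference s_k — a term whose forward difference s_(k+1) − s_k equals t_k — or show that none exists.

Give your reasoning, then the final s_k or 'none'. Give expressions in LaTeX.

none (Gosper's algorithm certifies no s_k)

Compute t_(k+1)/t_k: get (k + 2)**2/(k + 3)**2.
Take A(k)=k**2 + 4*k + 4, B(k)=k**2 + 6*k + 9, C(k)=1.
Set up (k**2 + 4*k + 4)·f(k+1) − (k**2 + 4*k + 4)·f(k) − (1) = 0.
From deg A=2, deg B=2, deg C=0: d=0.
f = c0 ⇒ A·f(k+1) − B(k−1)·f(k) − C = -1. The system {-1 = 0} is inconsistent; no antidifference.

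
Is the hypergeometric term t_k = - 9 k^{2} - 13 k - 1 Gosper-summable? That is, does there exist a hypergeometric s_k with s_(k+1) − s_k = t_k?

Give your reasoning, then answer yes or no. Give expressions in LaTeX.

Step 1: r(k) = (9*k**2 + 31*k + 23)/(9*k**2 + 13*k + 1).
So A=1 and B=1, with C=k**2 + 13*k/9 + 1/9.
f must satisfy (1)·f(k+1) − (1)·f(k) = k**2 + 13*k/9 + 1/9.
Bound: deg f ≤ 3.
Solve for f: f(k) = k*(3*k**2 + 2*k - 4)/9 (degree 3 ≤ 3).
So s_k = (B(k−1)f/C)·t_k = (k*(3*k**2 + 2*k - 4)/(9*k**2 + 13*k + 1))·t_k = k*(-3*k**2 - 2*k + 4).
Δs = -9*k**2 - 13*k - 1, as required.

Yes. s_k = k \left(- 3 k^{2} - 2 k + 4\right).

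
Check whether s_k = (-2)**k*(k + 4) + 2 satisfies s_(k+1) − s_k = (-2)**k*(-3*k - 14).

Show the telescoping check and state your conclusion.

valid; difference matches t_k

s_(k+1) = -2*(-2)**k*(k + 5) + 2
s_(k+1) − s_k = (-2)**k*(-3*k - 14)
(s_(k+1) − s_k) − t_k = 0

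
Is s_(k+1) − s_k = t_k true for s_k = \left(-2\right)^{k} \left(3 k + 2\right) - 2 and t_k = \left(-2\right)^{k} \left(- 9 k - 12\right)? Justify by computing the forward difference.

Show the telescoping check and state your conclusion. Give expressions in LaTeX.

Valid: the claim telescopes to t_k.

s_(k+1) = -2*(-2)**k*(3*k + 5) - 2
s_(k+1) − s_k = (-2)**k*(-9*k - 12)
(s_(k+1) − s_k) − t_k = 0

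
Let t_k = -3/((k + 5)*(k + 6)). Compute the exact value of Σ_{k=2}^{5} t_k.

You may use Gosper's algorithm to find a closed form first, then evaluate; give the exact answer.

Σ = -12/77

t_(k+1)/t_k = (k + 5)/(k + 7).
So A=k + 5 and B=k + 7, with C=1.
Key eq: (k + 5)·f(k+1) = (k + 6)·f(k) + (1).
Bound: deg f ≤ 1.
Coefficient equations give f(k) = k/5.
Then R = B(k−1)f/C = k*(k + 6)/5, so s_k = R(k)·t_k = -3*k/(5*k + 25).
Δs = -3/(k**2 + 11*k + 30), as required.
Telescoping: Σ = s_(6) − s_(2) = -18/55 − (-6/35) = -12/77.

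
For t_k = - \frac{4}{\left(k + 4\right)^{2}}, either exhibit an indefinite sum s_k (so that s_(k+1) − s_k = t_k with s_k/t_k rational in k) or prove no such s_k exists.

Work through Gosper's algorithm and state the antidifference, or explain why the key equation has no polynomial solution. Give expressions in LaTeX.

none — t_k is not Gosper-summable

r(k) = (k + 4)**2/(k + 5)**2 after simplifying.
A = k**2 + 8*k + 16, B = k**2 + 10*k + 25, C = 1.
Key eq: (k**2 + 8*k + 16)·f(k+1) = (k**2 + 8*k + 16)·f(k) + (1).
Bound: deg f ≤ 0.
f = c0 ⇒ A·f(k+1) − B(k−1)·f(k) − C = -1. The system {-1 = 0} is inconsistent; no antidifference.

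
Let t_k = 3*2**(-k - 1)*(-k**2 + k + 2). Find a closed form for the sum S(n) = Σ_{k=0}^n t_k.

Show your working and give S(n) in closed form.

S(n) = 3*2**(-n - 1)*(n**2 + 3*n + 2)

The ratio is (k**2 + k - 2)/(2*(k**2 - k - 2)).
A = 1/2, B = 1, C = k**2 - k - 2.
f must satisfy (1/2)·f(k+1) − (1)·f(k) = k**2 - k - 2.
deg f ≤ 2 (via 0,0,2).
Solving with deg f ≤ 2: f(k) = -2*k*(k + 1).
Get s_k = R·t_k = 3*k*(k + 1)/2**k with R(k) = B(k−1)f(k)/C(k) = -2*k/(k - 2).
s_(k+1) − s_k = 3*(2 - k)*(k + 1)/(2*2**k) = t_k.
Σ_(k=0)^n t_k = s_(n+1) − s_(0) = (3*2**(-n - 1)*(n**2 + 3*n + 2)) − (0), i.e. 3*2**(-n - 1)*(n**2 + 3*n + 2).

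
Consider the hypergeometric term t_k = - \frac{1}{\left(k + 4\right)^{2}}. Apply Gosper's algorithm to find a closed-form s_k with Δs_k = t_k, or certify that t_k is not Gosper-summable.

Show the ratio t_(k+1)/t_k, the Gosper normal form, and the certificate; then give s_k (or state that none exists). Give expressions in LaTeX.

Compute t_(k+1)/t_k: get (k + 4)**2/(k + 5)**2.
Factor: A=k**2 + 8*k + 16; B=k**2 + 10*k + 25; C=1.
f must satisfy (k**2 + 8*k + 16)·f(k+1) − (k**2 + 8*k + 16)·f(k) = 1.
From deg A=2, deg B=2, deg C=0: d=0.
Put f(k) = c0: A·f(k+1) − B(k−1)·f(k) − C = -1; need -1 = 0 — inconsistent ⇒ no f, not summable.

no hypergeometric antidifference exists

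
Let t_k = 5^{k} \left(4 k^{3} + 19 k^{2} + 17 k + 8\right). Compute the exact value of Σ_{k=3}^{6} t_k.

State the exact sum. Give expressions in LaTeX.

Σ = 29683500

Step 1: r(k) = 5*(4*k**3 + 31*k**2 + 67*k + 48)/(4*k**3 + 19*k**2 + 17*k + 8).
Normal form (A,B,C) = (5, 1, k**3 + 19*k**2/4 + 17*k/4 + 2).
Key eq: (5)·f(k+1) = (1)·f(k) + (k**3 + 19*k**2/4 + 17*k/4 + 2).
Degrees (0,0,3) ⇒ d ≤ 3.
A polynomial solution: f(k) = (k**3 + k**2 - 2*k + 2)/4.
Then R = B(k−1)f/C = (k**3 + k**2 - 2*k + 2)/(4*k**3 + 19*k**2 + 17*k + 8), so s_k = R(k)·t_k = 5**k*(k**3 + k**2 - 2*k + 2).
Check: Δs_k = 5**k*(4*k**3 + 19*k**2 + 17*k + 8). ✓
Telescoping: Σ = s_(7) − s_(3) = 29687500 − (4000) = 29683500.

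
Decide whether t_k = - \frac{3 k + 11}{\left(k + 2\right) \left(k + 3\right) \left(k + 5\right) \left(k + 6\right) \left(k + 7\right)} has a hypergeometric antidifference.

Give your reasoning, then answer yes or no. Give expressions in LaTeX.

Yes. s_k = \frac{k \left(- k^{2} - 13 k - 52\right)}{60 \left(k^{3} + 13 k^{2} + 52 k + 60\right)}.

Step 1: r(k) = (k + 2)*(k + 5)*(3*k + 14)/((k + 4)*(k + 8)*(3*k + 11)).
Normal form (A,B,C) = (k + 2, k + 8, k**2 + 23*k/3 + 44/3).
Need (k + 2)·f(k+1) − (k + 7)·f(k) = k**2 + 23*k/3 + 44/3.
d = 5 from the (1,1,2) case.
Match coefficients ⇒ f(k) = k*(k + 3)*(k + 4)*(k**2 + 13*k + 52)/180.
Then R = B(k−1)f/C = k*(k + 3)*(k + 7)*(k**2 + 13*k + 52)/(60*(3*k + 11)), so s_k = R(k)·t_k = k*(-k**2 - 13*k - 52)/(60*(k**3 + 13*k**2 + 52*k + 60)).
Check: Δs_k = (-3*k - 11)/(k**5 + 23*k**4 + 203*k**3 + 853*k**2 + 1692*k + 1260). ✓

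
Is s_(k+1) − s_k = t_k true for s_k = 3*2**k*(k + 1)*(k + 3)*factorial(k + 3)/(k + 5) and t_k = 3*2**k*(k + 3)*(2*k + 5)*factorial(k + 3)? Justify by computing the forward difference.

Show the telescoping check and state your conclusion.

Invalid: residual -6*2**k*(2*k**3 + 21*k**2 + 69*k + 74)*factorial(k + 3)/((k + 5)*(k + 6)) ≠ 0.

s_(k+1) = 6*2**k*(k + 2)*(k + 4)*factorial(k + 4)/(k + 6)
s_(k+1) − s_k = 3*2**k*(2*k**4 + 29*k**3 + 154*k**2 + 357*k + 302)*factorial(k + 3)/((k + 5)*(k + 6))
(s_(k+1) − s_k) − t_k = -6*2**k*(2*k**3 + 21*k**2 + 69*k + 74)*factorial(k + 3)/((k + 5)*(k + 6))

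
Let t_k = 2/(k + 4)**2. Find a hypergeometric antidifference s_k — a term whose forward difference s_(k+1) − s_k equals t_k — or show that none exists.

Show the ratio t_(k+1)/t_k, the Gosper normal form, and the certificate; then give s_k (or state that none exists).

none — t_k is not Gosper-summable

The ratio is (k + 4)**2/(k + 5)**2.
Normal form (A,B,C) = (k**2 + 8*k + 16, k**2 + 10*k + 25, 1).
Set up (k**2 + 8*k + 16)·f(k+1) − (k**2 + 8*k + 16)·f(k) − (1) = 0.
deg f ≤ 0 (via 2,2,0).
f = c0 ⇒ A·f(k+1) − B(k−1)·f(k) − C = -1. The system {-1 = 0} is inconsistent; no antidifference.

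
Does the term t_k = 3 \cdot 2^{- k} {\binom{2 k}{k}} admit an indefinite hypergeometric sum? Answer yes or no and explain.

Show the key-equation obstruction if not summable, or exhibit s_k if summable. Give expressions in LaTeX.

r(k) = (2*k + 1)/(k + 1) after simplifying.
Factor: A=2*k + 1; B=k + 1; C=1.
Key eq: (2*k + 1)·f(k+1) = (k)·f(k) + (1).
d = -1 from the (1,1,0) case.
Bound -1 < 0, so the key equation has no polynomial solution.

No — t_k has no hypergeometric antidifference.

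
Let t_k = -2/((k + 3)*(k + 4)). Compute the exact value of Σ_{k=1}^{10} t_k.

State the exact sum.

The ratio is (k + 3)/(k + 5).
So A=k + 3 and B=k + 5, with C=1.
Set up (k + 3)·f(k+1) − (k + 4)·f(k) − (1) = 0.
deg f ≤ 1 (via 1,1,0).
Match coefficients ⇒ f(k) = k/3.
Certificate R = B(k−1)f/C = k*(k + 4)/3 gives s_k = -2*k/(3*k + 9).
Check: Δs_k = -2/(k**2 + 7*k + 12). ✓
Sum = s_(11) − s_(1); s_(11) = -11/21, s_(1) = -1/6 ⇒ -5/14.

Σ = -5/14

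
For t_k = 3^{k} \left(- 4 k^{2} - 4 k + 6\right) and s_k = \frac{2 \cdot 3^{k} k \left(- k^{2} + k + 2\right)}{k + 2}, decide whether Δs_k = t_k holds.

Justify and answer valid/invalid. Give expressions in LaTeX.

Invalid: residual \frac{3^{k} \left(4 k^{3} + 10 k^{2} + 6 k - 12\right)}{k^{2} + 5 k + 6} ≠ 0.

s_(k+1) = 6*3**k*(k + 1)*(k - (k + 1)**2 + 3)/(k + 3)
s_(k+1) − s_k = 4*3**k*(-k**4 - 5*k**3 - 7*k**2 + 3*k + 6)/(k**2 + 5*k + 6)
(s_(k+1) − s_k) − t_k = 3**k*(4*k**3 + 10*k**2 + 6*k - 12)/(k**2 + 5*k + 6)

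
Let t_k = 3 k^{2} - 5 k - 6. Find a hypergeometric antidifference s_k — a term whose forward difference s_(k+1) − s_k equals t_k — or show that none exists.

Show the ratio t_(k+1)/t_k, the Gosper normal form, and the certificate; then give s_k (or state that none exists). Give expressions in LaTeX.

Compute t_(k+1)/t_k: get (3*k**2 + k - 8)/(3*k**2 - 5*k - 6).
So A=1 and B=1, with C=k**2 - 5*k/3 - 2.
Solve (1)·f(k+1) − (1)·f(k) = k**2 - 5*k/3 - 2.
Degrees (0,0,2) ⇒ d ≤ 3.
Coefficient equations give f(k) = k*(k**2 - 4*k - 3)/3.
Certificate R = B(k−1)f/C = k*(k**2 - 4*k - 3)/(3*k**2 - 5*k - 6) gives s_k = k*(k**2 - 4*k - 3).
Δs = 3*k**2 - 5*k - 6, as required.

s_k = k \left(k^{2} - 4 k - 3\right)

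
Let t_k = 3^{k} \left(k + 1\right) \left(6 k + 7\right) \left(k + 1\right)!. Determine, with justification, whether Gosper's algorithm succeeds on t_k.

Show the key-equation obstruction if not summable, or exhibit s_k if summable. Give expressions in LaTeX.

r(k) = (k + 2)**2*(18*k + 39)/((k + 1)*(6*k + 7)) after simplifying.
Gosper form: A/B · C(k+1)/C(k) with A=3*k + 6, B=1, C=k**2 + 13*k/6 + 7/6.
Key eq: (3*k + 6)·f(k+1) = (1)·f(k) + (k**2 + 13*k/6 + 7/6).
deg f ≤ 1 (via 1,0,2).
Coefficient equations give f(k) = (2*k - 1)/6.
Get s_k = R·t_k = 3**k*(2*k - 1)*factorial(k + 1) with R(k) = B(k−1)f(k)/C(k) = (2*k - 1)/((k + 1)*(6*k + 7)).
Check: Δs_k = 3**k*(k + 1)*(6*k + 7)*factorial(k + 1). ✓

Yes. s_k = 3^{k} \left(2 k - 1\right) \left(k + 1\right)!.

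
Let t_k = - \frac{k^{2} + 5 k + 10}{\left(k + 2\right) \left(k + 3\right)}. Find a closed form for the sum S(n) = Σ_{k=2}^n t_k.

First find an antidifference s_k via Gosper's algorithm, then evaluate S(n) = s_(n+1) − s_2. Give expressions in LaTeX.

S(n) = \frac{- n^{2} - 3 n + 4}{n + 3}

r(k) = (k + 2)*(5*k + (k + 1)**2 + 15)/((k + 4)*(k**2 + 5*k + 10)) after simplifying.
Take A(k)=k + 2, B(k)=k + 4, C(k)=k**2 + 5*k + 10.
Need (k + 2)·f(k+1) − (k + 3)·f(k) = k**2 + 5*k + 10.
deg f ≤ 2 (via 1,1,2).
Match coefficients ⇒ f(k) = k*(k + 4).
Get s_k = R·t_k = k*(-k - 4)/(k + 2) with R(k) = B(k−1)f(k)/C(k) = k*(k + 3)*(k + 4)/(k**2 + 5*k + 10).
s_(k+1) − s_k = (-k**2 - 5*k - 10)/(k**2 + 5*k + 6) = t_k.
Telescope: S(n) = s_(n+1) − s_(2) = (-n**2 - 6*n - 5)/(n + 3) − (-3) = (-n**2 - 3*n + 4)/(n + 3).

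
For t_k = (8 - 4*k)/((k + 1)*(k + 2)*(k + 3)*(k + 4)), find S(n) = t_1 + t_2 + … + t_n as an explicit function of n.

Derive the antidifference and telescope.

Step 1: r(k) = (k - 1)*(k + 1)/((k - 2)*(k + 5)).
A = k + 1, B = k + 5, C = k - 2.
Set up (k + 1)·f(k+1) − (k + 4)·f(k) − (k - 2) = 0.
Bound: deg f ≤ 3.
Coefficient equations give f(k) = -k*(k**2 + 6*k + 17)/12.
Get s_k = R·t_k = k*(k**2 + 6*k + 17)/(3*(k + 1)*(k + 2)*(k + 3)) with R(k) = B(k−1)f(k)/C(k) = -k*(k + 4)*(k**2 + 6*k + 17)/(12*(k - 2)).
Check: Δs_k = 4*(2 - k)/(k**4 + 10*k**3 + 35*k**2 + 50*k + 24). ✓
Telescope: S(n) = s_(n+1) − s_(1) = (n**3 + 9*n**2 + 32*n + 24)/(3*(n**3 + 9*n**2 + 26*n + 24)) − (1/3) = 2*n/(n**3 + 9*n**2 + 26*n + 24).

S(n) = 2*n/(n**3 + 9*n**2 + 26*n + 24)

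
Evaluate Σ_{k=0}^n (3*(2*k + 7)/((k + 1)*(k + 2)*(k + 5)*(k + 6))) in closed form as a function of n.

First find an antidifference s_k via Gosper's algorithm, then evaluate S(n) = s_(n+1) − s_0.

The ratio is (k + 1)*(k + 5)*(2*k + 9)/((k + 3)*(k + 7)*(2*k + 7)).
Normal form (A,B,C) = (k + 1, k + 7, k**3 + 21*k**2/2 + 73*k/2 + 42).
Need (k + 1)·f(k+1) − (k + 6)·f(k) = k**3 + 21*k**2/2 + 73*k/2 + 42.
From deg A=1, deg B=1, deg C=3: d=5.
Solve for f: f(k) = k*(k + 2)*(k + 3)*(k + 4)*(k + 6)/10 (degree 5 ≤ 5).
So s_k = (B(k−1)f/C)·t_k = (k*(k + 2)*(k + 6)**2/(5*(2*k + 7)))·t_k = 3*k*(k + 6)/(5*(k**2 + 6*k + 5)).
s_(k+1) − s_k = 3*(2*k + 7)/(k**4 + 14*k**3 + 65*k**2 + 112*k + 60) = t_k.
Evaluate: s_(n+1) = 3*(n**2 + 8*n + 7)/(5*(n**2 + 8*n + 12)); subtract s_(0) = 0 ⇒ S(n) = 3*(n**2 + 8*n + 7)/(5*(n**2 + 8*n + 12)).

S(n) = 3*(n**2 + 8*n + 7)/(5*(n**2 + 8*n + 12))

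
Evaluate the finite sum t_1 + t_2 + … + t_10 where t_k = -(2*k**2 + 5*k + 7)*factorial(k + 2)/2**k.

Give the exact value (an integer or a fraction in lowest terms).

The ratio is (k + 3)*(5*k + 2*(k + 1)**2 + 12)/(2*(2*k**2 + 5*k + 7)).
Gosper form: A/B · C(k+1)/C(k) with A=k/2 + 3/2, B=1, C=k**2 + 5*k/2 + 7/2.
Need (k/2 + 3/2)·f(k+1) − (1)·f(k) = k**2 + 5*k/2 + 7/2.
deg f ≤ 1 (via 1,0,2).
Coefficient equations give f(k) = 2*k + 1.
So s_k = (B(k−1)f/C)·t_k = (2*(2*k + 1)/(2*k**2 + 5*k + 7))·t_k = -2**(1 - k)*(2*k + 1)*factorial(k + 2).
Verify: -(2*k**2 + 5*k + 7)*factorial(k + 2)/2**k matches t_k.
Evaluate s at k=11 and k=1: -139864725 and -18; difference -139864707.

Σ = -139864707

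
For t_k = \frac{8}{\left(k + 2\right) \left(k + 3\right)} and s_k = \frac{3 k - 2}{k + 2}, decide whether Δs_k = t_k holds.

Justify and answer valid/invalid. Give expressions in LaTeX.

Valid — Δs_k = t_k.

s_(k+1) = (3*k + 1)/(k + 3)
s_(k+1) − s_k = 8/(k**2 + 5*k + 6)
(s_(k+1) − s_k) − t_k = 0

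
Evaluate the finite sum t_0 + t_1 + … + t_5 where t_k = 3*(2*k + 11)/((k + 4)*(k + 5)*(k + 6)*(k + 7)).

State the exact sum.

r(k) = (k + 4)*(2*k + 13)/((k + 8)*(2*k + 11)) after simplifying.
Factor: A=k + 4; B=k + 8; C=k + 11/2.
Key eq: (k + 4)·f(k+1) = (k + 7)·f(k) + (k + 11/2).
Degrees (1,1,1) ⇒ d ≤ 3.
Solve for f: f(k) = k*(k + 5)*(k + 10)/48 (degree 3 ≤ 3).
So s_k = (B(k−1)f/C)·t_k = (k*(k + 5)*(k + 7)*(k + 10)/(24*(2*k + 11)))·t_k = k*(k + 10)/(8*(k**2 + 10*k + 24)).
Δs = 3*(2*k + 11)/(k**4 + 22*k**3 + 179*k**2 + 638*k + 840), as required.
Sum = s_(6) − s_(0); s_(6) = 1/10, s_(0) = 0 ⇒ 1/10.

Σ = 1/10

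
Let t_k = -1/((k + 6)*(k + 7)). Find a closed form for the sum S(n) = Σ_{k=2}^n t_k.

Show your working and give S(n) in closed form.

S(n) = (1 - n)/(8*(n + 7))

Step 1: r(k) = (k + 6)/(k + 8).
A = k + 6, B = k + 8, C = 1.
Set up (k + 6)·f(k+1) − (k + 7)·f(k) − (1) = 0.
Degrees (1,1,0) ⇒ d ≤ 1.
Solving with deg f ≤ 1: f(k) = k/6.
Certificate R = B(k−1)f/C = k*(k + 7)/6 gives s_k = -k/(6*k + 36).
Δs = -1/(k**2 + 13*k + 42), as required.
Telescope: S(n) = s_(n+1) − s_(2) = (-n - 1)/(6*(n + 7)) − (-1/24) = (1 - n)/(8*(n + 7)).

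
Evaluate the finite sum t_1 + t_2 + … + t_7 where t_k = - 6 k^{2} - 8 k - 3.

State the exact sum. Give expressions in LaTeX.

t_(k+1)/t_k = (6*k**2 + 20*k + 17)/(6*k**2 + 8*k + 3).
A = 1, B = 1, C = k**2 + 4*k/3 + 1/2.
f must satisfy (1)·f(k+1) − (1)·f(k) = k**2 + 4*k/3 + 1/2.
d = 3 from the (0,0,2) case.
A polynomial solution: f(k) = k**2*(2*k + 1)/6.
R(k) = B(k−1)·f(k)/C(k) = k**2*(2*k + 1)/(6*k**2 + 8*k + 3); s_k = R·t_k = k**2*(-2*k - 1).
Δs = -6*k**2 - 8*k - 3, as required.
Σ_(k=1)^(7) t_k = s_(8) − s_(1) = -1088 − (-3) = -1085.

Σ = -1085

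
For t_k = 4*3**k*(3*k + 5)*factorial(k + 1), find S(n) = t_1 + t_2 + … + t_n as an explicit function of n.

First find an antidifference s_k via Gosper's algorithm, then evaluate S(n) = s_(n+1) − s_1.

S(n) = 12*3**n*factorial(n + 2) - 24

Ratio r(k) = 3*(k + 2)*(3*k + 8)/(3*k + 5).
Take A(k)=3*k + 6, B(k)=1, C(k)=k + 5/3.
Set up (3*k + 6)·f(k+1) − (1)·f(k) − (k + 5/3) = 0.
From deg A=1, deg B=0, deg C=1: d=0.
Match coefficients ⇒ f(k) = 1/3.
Then R = B(k−1)f/C = 1/(3*k + 5), so s_k = R(k)·t_k = 4*3**k*factorial(k + 1).
Check: Δs_k = 4*3**k*(3*k + 5)*factorial(k + 1). ✓
s_(n+1) = 12*3**n*factorial(n + 2) and s_(1) = 24, so S(n) = 12*3**n*factorial(n + 2) - 24.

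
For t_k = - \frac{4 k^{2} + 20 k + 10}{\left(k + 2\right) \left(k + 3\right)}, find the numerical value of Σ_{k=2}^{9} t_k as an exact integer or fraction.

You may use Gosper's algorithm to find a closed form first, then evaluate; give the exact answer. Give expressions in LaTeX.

Σ = -89/3

r(k) = (k + 2)*(10*k + 2*(k + 1)**2 + 15)/((k + 4)*(2*k**2 + 10*k + 5)) after simplifying.
A = k + 2, B = k + 4, C = k**2 + 5*k + 5/2.
Need (k + 2)·f(k+1) − (k + 3)·f(k) = k**2 + 5*k + 5/2.
d = 2 from the (1,1,2) case.
A polynomial solution: f(k) = k*(4*k + 1)/4.
Get s_k = R·t_k = -k*(4*k + 1)/(k + 2) with R(k) = B(k−1)f(k)/C(k) = k*(k + 3)*(4*k + 1)/(2*(2*k**2 + 10*k + 5)).
Verify: 2*(-2*k**2 - 10*k - 5)/(k**2 + 5*k + 6) matches t_k.
Telescoping: Σ = s_(10) − s_(2) = -205/6 − (-9/2) = -89/3.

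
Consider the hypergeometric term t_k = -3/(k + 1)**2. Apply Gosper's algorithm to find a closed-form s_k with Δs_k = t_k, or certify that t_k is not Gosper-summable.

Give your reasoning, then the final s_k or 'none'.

Step 1: r(k) = (k + 1)**2/(k + 2)**2.
Factor: A=k**2 + 2*k + 1; B=k**2 + 4*k + 4; C=1.
f must satisfy (k**2 + 2*k + 1)·f(k+1) − (k**2 + 2*k + 1)·f(k) = 1.
Bound: deg f ≤ 0.
Generic f = c0 gives residual -1; -1 = 0 cannot hold, so t_k is not Gosper-summable.

not Gosper-summable; s_k does not exist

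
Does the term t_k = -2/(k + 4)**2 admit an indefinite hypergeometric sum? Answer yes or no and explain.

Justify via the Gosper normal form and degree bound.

Compute t_(k+1)/t_k: get (k + 4)**2/(k + 5)**2.
So A=k**2 + 8*k + 16 and B=k**2 + 10*k + 25, with C=1.
Need (k**2 + 8*k + 16)·f(k+1) − (k**2 + 8*k + 16)·f(k) = 1.
deg f ≤ 0 (via 2,2,0).
Write f(k) = c0. Then LHS − RHS = -1, requiring -1 = 0: contradictory. No certificate.

No — t_k has no hypergeometric antidifference.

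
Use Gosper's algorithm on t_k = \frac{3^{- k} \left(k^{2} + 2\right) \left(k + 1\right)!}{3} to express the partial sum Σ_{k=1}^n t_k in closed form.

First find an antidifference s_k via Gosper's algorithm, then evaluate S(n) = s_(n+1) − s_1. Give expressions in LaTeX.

S(n) = 3^{- n - 1} \left(- 2 \cdot 3^{n} + n^{3} n! + 4 n^{2} n! + 5 n n! + 2 n!\right)

The ratio is (k + 2)*((k + 1)**2 + 2)/(3*(k**2 + 2)).
Normal form (A,B,C) = (k/3 + 2/3, 1, k**2 + 2).
Set up (k/3 + 2/3)·f(k+1) − (1)·f(k) − (k**2 + 2) = 0.
Degrees (1,0,2) ⇒ d ≤ 1.
Solve for f: f(k) = 3*k (degree 1 ≤ 1).
Get s_k = R·t_k = k*factorial(k + 1)/3**k with R(k) = B(k−1)f(k)/C(k) = 3*k/(k**2 + 2).
s_(k+1) − s_k = (k**2 + 2)*factorial(k + 1)/(3*3**k) = t_k.
Evaluate: s_(n+1) = 3**(-n - 1)*(n + 1)*factorial(n + 2); subtract s_(1) = 2/3 ⇒ S(n) = 3**(-n - 1)*(-2*3**n + n**3*factorial(n) + 4*n**2*factorial(n) + 5*n*factorial(n) + 2*factorial(n)).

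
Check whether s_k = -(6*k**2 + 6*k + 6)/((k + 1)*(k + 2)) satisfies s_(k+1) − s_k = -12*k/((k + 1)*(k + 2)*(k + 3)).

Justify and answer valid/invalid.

s_(k+1) = 6*(-k - (k + 1)**2 - 2)/((k + 2)*(k + 3))
s_(k+1) − s_k = -12*k/(k**3 + 6*k**2 + 11*k + 6)
(s_(k+1) − s_k) − t_k = 0

Valid: the claim telescopes to t_k.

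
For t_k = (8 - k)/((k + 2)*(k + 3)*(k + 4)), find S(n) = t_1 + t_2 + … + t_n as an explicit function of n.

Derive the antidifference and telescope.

S(n) = n*(n + 13)/(6*(n**2 + 7*n + 12))

Compute t_(k+1)/t_k: get (k - 7)*(k + 2)/((k - 8)*(k + 5)).
So A=k + 2 and B=k + 5, with C=k - 8.
Solve (k + 2)·f(k+1) − (k + 4)·f(k) = k - 8.
Bound: deg f ≤ 2.
Coefficient equations give f(k) = -k*(k + 7)/2.
R(k) = B(k−1)·f(k)/C(k) = -k*(k + 4)*(k + 7)/(2*(k - 8)); s_k = R·t_k = k*(k + 7)/(2*(k + 2)*(k + 3)).
Check: Δs_k = (8 - k)/(k**3 + 9*k**2 + 26*k + 24). ✓
Evaluate: s_(n+1) = (n**2 + 9*n + 8)/(2*(n**2 + 7*n + 12)); subtract s_(1) = 1/3 ⇒ S(n) = n*(n + 13)/(6*(n**2 + 7*n + 12)).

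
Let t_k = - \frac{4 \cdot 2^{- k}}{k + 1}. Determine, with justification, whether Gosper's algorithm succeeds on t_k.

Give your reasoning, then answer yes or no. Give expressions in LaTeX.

Ratio r(k) = (k + 1)/(2*(k + 2)).
So A=k/2 + 1/2 and B=k + 2, with C=1.
Solve (k/2 + 1/2)·f(k+1) − (k + 1)·f(k) = 1.
Bound: deg f ≤ -1.
Negative degree bound (-1): no f exists, t_k not Gosper-summable.

No. Not Gosper-summable.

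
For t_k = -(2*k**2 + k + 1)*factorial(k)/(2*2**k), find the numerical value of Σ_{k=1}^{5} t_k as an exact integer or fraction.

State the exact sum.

Σ = -579/4

The ratio is (k + 1)*(k + 2*(k + 1)**2 + 2)/(2*(2*k**2 + k + 1)).
A = k/2 + 1/2, B = 1, C = k**2 + k/2 + 1/2.
Key eq: (k/2 + 1/2)·f(k+1) = (1)·f(k) + (k**2 + k/2 + 1/2).
Bound: deg f ≤ 1.
Solving with deg f ≤ 1: f(k) = 2*k + 1.
Then R = B(k−1)f/C = 2*(2*k + 1)/(2*k**2 + k + 1), so s_k = R(k)·t_k = -(2*k + 1)*factorial(k)/2**k.
Δs = -(2*k**2 + k + 1)*factorial(k)/(2*2**k), as required.
Evaluate s at k=6 and k=1: -585/4 and -3/2; difference -579/4.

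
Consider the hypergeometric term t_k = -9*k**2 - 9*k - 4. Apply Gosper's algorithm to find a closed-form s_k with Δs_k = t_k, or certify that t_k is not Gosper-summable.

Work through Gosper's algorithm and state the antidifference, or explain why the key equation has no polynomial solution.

s_k = -3*k**3 - k

t_(k+1)/t_k = (9*k**2 + 27*k + 22)/(9*k**2 + 9*k + 4).
Gosper form: A/B · C(k+1)/C(k) with A=1, B=1, C=k**2 + k + 4/9.
Set up (1)·f(k+1) − (1)·f(k) − (k**2 + k + 4/9) = 0.
From deg A=0, deg B=0, deg C=2: d=3.
Solve for f: f(k) = k*(3*k**2 + 1)/9 (degree 3 ≤ 3).
So s_k = (B(k−1)f/C)·t_k = (k*(3*k**2 + 1)/(9*k**2 + 9*k + 4))·t_k = -3*k**3 - k.
Verify: -9*k**2 - 9*k - 4 matches t_k.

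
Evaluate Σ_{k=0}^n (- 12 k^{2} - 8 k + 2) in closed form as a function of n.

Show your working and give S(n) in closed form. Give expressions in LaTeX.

S(n) = - 4 n^{3} - 10 n^{2} - 4 n + 2

t_(k+1)/t_k = (6*k**2 + 16*k + 9)/(6*k**2 + 4*k - 1).
So A=1 and B=1, with C=k**2 + 2*k/3 - 1/6.
Need (1)·f(k+1) − (1)·f(k) = k**2 + 2*k/3 - 1/6.
Degrees (0,0,2) ⇒ d ≤ 3.
Solve for f: f(k) = k*(2*k**2 - k - 2)/6 (degree 3 ≤ 3).
Certificate R = B(k−1)f/C = k*(2*k**2 - k - 2)/(6*k**2 + 4*k - 1) gives s_k = 2*k*(-2*k**2 + k + 2).
Check: Δs_k = -12*k**2 - 8*k + 2. ✓
Telescope: S(n) = s_(n+1) − s_(0) = -4*n**3 - 10*n**2 - 4*n + 2 − (0) = -4*n**3 - 10*n**2 - 4*n + 2.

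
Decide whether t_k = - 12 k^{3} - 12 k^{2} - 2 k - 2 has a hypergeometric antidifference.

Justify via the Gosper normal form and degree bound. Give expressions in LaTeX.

r(k) = (6*k**3 + 24*k**2 + 31*k + 14)/(6*k**3 + 6*k**2 + k + 1) after simplifying.
So A=1 and B=1, with C=k**3 + k**2 + k/6 + 1/6.
f must satisfy (1)·f(k+1) − (1)·f(k) = k**3 + k**2 + k/6 + 1/6.
Bound: deg f ≤ 4.
Solving with deg f ≤ 4: f(k) = k*(k + 1)*(3*k**2 - 5*k + 3)/12.
Get s_k = R·t_k = k*(-3*k**3 + 2*k**2 + 2*k - 3) with R(k) = B(k−1)f(k)/C(k) = k*(3*k**2 - 5*k + 3)/(2*(6*k**2 + 1)).
Verify: -12*k**3 - 12*k**2 - 2*k - 2 matches t_k.

Yes. s_k = k \left(- 3 k^{3} + 2 k^{2} + 2 k - 3\right).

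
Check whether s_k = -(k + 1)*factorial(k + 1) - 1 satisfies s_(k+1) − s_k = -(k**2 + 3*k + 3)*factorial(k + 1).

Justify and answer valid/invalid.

Valid: the claim telescopes to t_k.

s_(k+1) = -(k + 2)*factorial(k + 2) - 1
s_(k+1) − s_k = -(k**2 + 3*k + 3)*factorial(k + 1)
(s_(k+1) − s_k) − t_k = 0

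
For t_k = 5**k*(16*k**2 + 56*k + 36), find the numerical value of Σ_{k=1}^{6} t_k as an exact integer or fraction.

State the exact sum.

r(k) = 5*(4*k**2 + 22*k + 27)/(4*k**2 + 14*k + 9) after simplifying.
Take A(k)=5, B(k)=1, C(k)=k**2 + 7*k/2 + 9/4.
Solve (5)·f(k+1) − (1)·f(k) = k**2 + 7*k/2 + 9/4.
Bound: deg f ≤ 2.
Solving with deg f ≤ 2: f(k) = (4*k**2 + 4*k - 1)/16.
R(k) = B(k−1)·f(k)/C(k) = (4*k**2 + 4*k - 1)/(4*(4*k**2 + 14*k + 9)); s_k = R·t_k = 5**k*(4*k**2 + 4*k - 1).
Verify: 5**k*(16*k**2 + 56*k + 36) matches t_k.
Evaluate s at k=7 and k=1: 17421875 and 35; difference 17421840.

Σ = 17421840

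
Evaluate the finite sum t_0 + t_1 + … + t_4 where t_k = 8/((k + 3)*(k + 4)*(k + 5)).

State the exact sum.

Σ = 5/18

r(k) = (k + 3)/(k + 6) after simplifying.
So A=k + 3 and B=k + 6, with C=1.
Need (k + 3)·f(k+1) − (k + 5)·f(k) = 1.
Degrees (1,1,0) ⇒ d ≤ 2.
Match coefficients ⇒ f(k) = k*(k + 7)/24.
Get s_k = R·t_k = k*(k + 7)/(3*(k + 3)*(k + 4)) with R(k) = B(k−1)f(k)/C(k) = k*(k + 5)*(k + 7)/24.
s_(k+1) − s_k = 8/(k**3 + 12*k**2 + 47*k + 60) = t_k.
Telescoping: Σ = s_(5) − s_(0) = 5/18 − (0) = 5/18.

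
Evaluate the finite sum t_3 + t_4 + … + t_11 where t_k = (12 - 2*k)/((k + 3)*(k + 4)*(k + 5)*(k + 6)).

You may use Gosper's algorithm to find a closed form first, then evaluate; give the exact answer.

Compute t_(k+1)/t_k: get (k - 5)*(k + 3)/((k - 6)*(k + 7)).
Take A(k)=k + 3, B(k)=k + 7, C(k)=k - 6.
Solve (k + 3)·f(k+1) − (k + 6)·f(k) = k - 6.
Bound: deg f ≤ 3.
Solving with deg f ≤ 3: f(k) = -k*(k**2 + 12*k + 67)/40.
Then R = B(k−1)f/C = -k*(k + 6)*(k**2 + 12*k + 67)/(40*(k - 6)), so s_k = R(k)·t_k = k*(k**2 + 12*k + 67)/(20*(k + 3)*(k + 4)*(k + 5)).
s_(k+1) − s_k = 2*(6 - k)/(k**4 + 18*k**3 + 119*k**2 + 342*k + 360) = t_k.
Telescoping: Σ = s_(12) − s_(3) = 71/1360 − (1/20) = 3/1360.

Σ = 3/1360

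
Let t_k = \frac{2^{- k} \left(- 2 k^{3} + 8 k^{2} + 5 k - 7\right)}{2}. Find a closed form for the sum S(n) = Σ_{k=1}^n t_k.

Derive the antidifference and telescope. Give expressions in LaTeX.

S(n) = 2^{- n - 1} \left(- 2^{n} + 2 n^{3} + 4 n^{2} - n + 1\right)

The ratio is (k**3 - k**2 - 15*k/2 - 2)/(2*k**3 - 8*k**2 - 5*k + 7).
So A=1/2 and B=1, with C=k**3 - 4*k**2 - 5*k/2 + 7/2.
Solve (1/2)·f(k+1) − (1)·f(k) = k**3 - 4*k**2 - 5*k/2 + 7/2.
d = 3 from the (0,0,3) case.
A polynomial solution: f(k) = -2*k**3 + 2*k**2 + 3*k - 4.
Get s_k = R·t_k = (2*k**3 - 2*k**2 - 3*k + 4)/2**k with R(k) = B(k−1)f(k)/C(k) = -2*(2*k**3 - 2*k**2 - 3*k + 4)/(2*k**3 - 8*k**2 - 5*k + 7).
Check: Δs_k = (-2*k**3 + 8*k**2 + 5*k - 7)/(2*2**k). ✓
Evaluate: s_(n+1) = 2**(-n - 1)*(2*n**3 + 4*n**2 - n + 1); subtract s_(1) = 1/2 ⇒ S(n) = 2**(-n - 1)*(-2**n + 2*n**3 + 4*n**2 - n + 1).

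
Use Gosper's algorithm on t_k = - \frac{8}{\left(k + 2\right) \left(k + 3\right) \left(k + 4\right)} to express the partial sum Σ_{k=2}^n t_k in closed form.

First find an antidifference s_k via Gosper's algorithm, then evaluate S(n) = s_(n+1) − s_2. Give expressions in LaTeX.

S(n) = \frac{- n^{2} - 7 n + 8}{5 \left(n^{2} + 7 n + 12\right)}

Compute t_(k+1)/t_k: get (k + 2)/(k + 5).
Gosper form: A/B · C(k+1)/C(k) with A=k + 2, B=k + 5, C=1.
f must satisfy (k + 2)·f(k+1) − (k + 4)·f(k) = 1.
deg f ≤ 2 (via 1,1,0).
A polynomial solution: f(k) = k*(k + 5)/12.
So s_k = (B(k−1)f/C)·t_k = (k*(k + 4)*(k + 5)/12)·t_k = 2*k*(-k - 5)/(3*(k + 2)*(k + 3)).
Δs = -8/(k**3 + 9*k**2 + 26*k + 24), as required.
Evaluate: s_(n+1) = 2*(-n**2 - 7*n - 6)/(3*(n**2 + 7*n + 12)); subtract s_(2) = -7/15 ⇒ S(n) = (-n**2 - 7*n + 8)/(5*(n**2 + 7*n + 12)).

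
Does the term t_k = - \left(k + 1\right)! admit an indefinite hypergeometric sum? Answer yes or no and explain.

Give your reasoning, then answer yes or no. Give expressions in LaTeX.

No — key equation has no polynomial f.

Step 1: r(k) = k + 2.
Gosper form: A/B · C(k+1)/C(k) with A=k + 2, B=1, C=1.
Key eq: (k + 2)·f(k+1) = (1)·f(k) + (1).
deg f ≤ -1 (via 1,0,0).
Bound -1 < 0, so the key equation has no polynomial solution.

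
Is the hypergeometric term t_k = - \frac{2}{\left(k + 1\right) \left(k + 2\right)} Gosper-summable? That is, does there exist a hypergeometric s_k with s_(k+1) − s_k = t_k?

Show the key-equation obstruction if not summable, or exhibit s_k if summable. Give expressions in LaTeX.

t_(k+1)/t_k = (k + 1)/(k + 3).
Gosper form: A/B · C(k+1)/C(k) with A=k + 1, B=k + 3, C=1.
Set up (k + 1)·f(k+1) − (k + 2)·f(k) − (1) = 0.
From deg A=1, deg B=1, deg C=0: d=1.
A polynomial solution: f(k) = k.
So s_k = (B(k−1)f/C)·t_k = (k*(k + 2))·t_k = -2*k/(k + 1).
s_(k+1) − s_k = -2/(k**2 + 3*k + 2) = t_k.

Yes. s_k = - \frac{2 k}{k + 1}.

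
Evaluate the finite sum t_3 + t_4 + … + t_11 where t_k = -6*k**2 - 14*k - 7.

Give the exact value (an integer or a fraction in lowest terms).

Σ = -3951

Ratio r(k) = (6*k**2 + 26*k + 27)/(6*k**2 + 14*k + 7).
So A=1 and B=1, with C=k**2 + 7*k/3 + 7/6.
Solve (1)·f(k+1) − (1)·f(k) = k**2 + 7*k/3 + 7/6.
Bound: deg f ≤ 3.
Solving with deg f ≤ 3: f(k) = k*(2*k**2 + 4*k + 1)/6.
Certificate R = B(k−1)f/C = k*(2*k**2 + 4*k + 1)/(6*k**2 + 14*k + 7) gives s_k = k*(-2*k**2 - 4*k - 1).
s_(k+1) − s_k = -6*k**2 - 14*k - 7 = t_k.
Sum = s_(12) − s_(3); s_(12) = -4044, s_(3) = -93 ⇒ -3951.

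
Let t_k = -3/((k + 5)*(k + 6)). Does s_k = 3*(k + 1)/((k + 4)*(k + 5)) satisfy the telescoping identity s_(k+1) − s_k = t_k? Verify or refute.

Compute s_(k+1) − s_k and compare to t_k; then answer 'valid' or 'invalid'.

Invalid: residual 18/(k**3 + 15*k**2 + 74*k + 120) ≠ 0.

s_(k+1) = 3*(k + 2)/((k + 5)*(k + 6))
s_(k+1) − s_k = 3*(2 - k)/(k**3 + 15*k**2 + 74*k + 120)
(s_(k+1) − s_k) − t_k = 18/(k**3 + 15*k**2 + 74*k + 120)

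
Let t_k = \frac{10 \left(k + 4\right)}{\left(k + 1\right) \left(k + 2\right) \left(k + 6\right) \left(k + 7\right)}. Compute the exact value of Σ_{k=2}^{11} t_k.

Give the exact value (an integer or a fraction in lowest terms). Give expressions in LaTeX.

The ratio is (k + 1)*(k + 5)*(k + 6)/((k + 3)*(k + 4)*(k + 8)).
Take A(k)=k + 1, B(k)=k + 8, C(k)=k**4 + 16*k**3 + 95*k**2 + 248*k + 240.
Solve (k + 1)·f(k+1) − (k + 7)·f(k) = k**4 + 16*k**3 + 95*k**2 + 248*k + 240.
d = 6 from the (1,1,4) case.
Solving with deg f ≤ 6: f(k) = k*(k + 2)*(k + 3)*(k + 4)*(k + 5)*(k + 7)/12.
Certificate R = B(k−1)f/C = k*(k + 2)*(k + 7)**2/(12*(k + 4)) gives s_k = 5*k*(k + 7)/(6*(k**2 + 7*k + 6)).
Δs = 10*(k + 4)/(k**4 + 16*k**3 + 83*k**2 + 152*k + 84), as required.
Telescoping: Σ = s_(12) − s_(2) = 95/117 − (5/8) = 175/936.

Σ = 175/936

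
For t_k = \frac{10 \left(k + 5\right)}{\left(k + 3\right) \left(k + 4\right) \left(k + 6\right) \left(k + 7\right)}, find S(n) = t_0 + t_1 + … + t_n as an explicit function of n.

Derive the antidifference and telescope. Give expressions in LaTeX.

The ratio is (k + 3)*(k + 6)**2/((k + 5)**2*(k + 8)).
Normal form (A,B,C) = (k + 3, k + 8, k**2 + 10*k + 25).
f must satisfy (k + 3)·f(k+1) − (k + 7)·f(k) = k**2 + 10*k + 25.
d = 4 from the (1,1,2) case.
A polynomial solution: f(k) = k*(k + 4)*(k + 5)*(k + 9)/36.
R(k) = B(k−1)·f(k)/C(k) = k*(k + 4)*(k + 7)*(k + 9)/(36*(k + 5)); s_k = R·t_k = 5*k*(k + 9)/(18*(k**2 + 9*k + 18)).
Δs = 10*(k + 5)/(k**4 + 20*k**3 + 145*k**2 + 450*k + 504), as required.
Telescope: S(n) = s_(n+1) − s_(0) = 5*(n**2 + 11*n + 10)/(18*(n**2 + 11*n + 28)) − (0) = 5*(n**2 + 11*n + 10)/(18*(n**2 + 11*n + 28)).

S(n) = \frac{5 \left(n^{2} + 11 n + 10\right)}{18 \left(n^{2} + 11 n + 28\right)}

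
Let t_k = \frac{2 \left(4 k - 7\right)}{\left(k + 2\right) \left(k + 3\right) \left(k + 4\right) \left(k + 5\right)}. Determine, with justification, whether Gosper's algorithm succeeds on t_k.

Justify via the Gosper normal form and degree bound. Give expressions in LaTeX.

Yes. s_k = \frac{k \left(- k^{2} - 9 k - 74\right)}{12 \left(k + 2\right) \left(k + 3\right) \left(k + 4\right)}.

t_(k+1)/t_k = (k + 2)*(4*k - 3)/((k + 6)*(4*k - 7)).
So A=k + 2 and B=k + 6, with C=k - 7/4.
Set up (k + 2)·f(k+1) − (k + 5)·f(k) − (k - 7/4) = 0.
d = 3 from the (1,1,1) case.
Solving with deg f ≤ 3: f(k) = -k*(k**2 + 9*k + 74)/96.
Then R = B(k−1)f/C = -k*(k + 5)*(k**2 + 9*k + 74)/(24*(4*k - 7)), so s_k = R(k)·t_k = k*(-k**2 - 9*k - 74)/(12*(k + 2)*(k + 3)*(k + 4)).
Δs = 2*(4*k - 7)/(k**4 + 14*k**3 + 71*k**2 + 154*k + 120), as required.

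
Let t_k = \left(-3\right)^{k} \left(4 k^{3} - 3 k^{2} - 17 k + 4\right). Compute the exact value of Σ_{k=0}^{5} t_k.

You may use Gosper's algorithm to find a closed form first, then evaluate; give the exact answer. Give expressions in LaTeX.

Step 1: r(k) = 3*(-4*k**3 - 9*k**2 + 11*k + 12)/(4*k**3 - 3*k**2 - 17*k + 4).
Take A(k)=-3, B(k)=1, C(k)=k**3 - 3*k**2/4 - 17*k/4 + 1.
Set up (-3)·f(k+1) − (1)·f(k) − (k**3 - 3*k**2/4 - 17*k/4 + 1) = 0.
Bound: deg f ≤ 3.
Solving with deg f ≤ 3: f(k) = -(k - 1)*(k**2 - 2*k - 4)/4.
Certificate R = B(k−1)f/C = -(k - 1)*(k**2 - 2*k - 4)/(4*k**3 - 3*k**2 - 17*k + 4) gives s_k = (-3)**k*(-k**3 + 3*k**2 + 2*k - 4).
Check: Δs_k = (-3)**k*(4*k**3 - 3*k**2 - 17*k + 4). ✓
Σ_(k=0)^(5) t_k = s_(6) − s_(0) = -72900 − (-4) = -72896.

Σ = -72896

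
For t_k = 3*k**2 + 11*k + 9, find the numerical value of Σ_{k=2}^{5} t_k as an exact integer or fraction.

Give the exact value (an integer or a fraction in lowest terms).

Compute t_(k+1)/t_k: get (3*k**2 + 17*k + 23)/(3*k**2 + 11*k + 9).
Factor: A=1; B=1; C=k**2 + 11*k/3 + 3.
Set up (1)·f(k+1) − (1)·f(k) − (k**2 + 11*k/3 + 3) = 0.
From deg A=0, deg B=0, deg C=2: d=3.
Solve for f: f(k) = k*(k + 2)**2/3 (degree 3 ≤ 3).
R(k) = B(k−1)·f(k)/C(k) = k*(k + 2)**2/(3*k**2 + 11*k + 9); s_k = R·t_k = k*(k**2 + 4*k + 4).
Verify: 3*k**2 + 11*k + 9 matches t_k.
Telescoping: Σ = s_(6) − s_(2) = 384 − (32) = 352.

Σ = 352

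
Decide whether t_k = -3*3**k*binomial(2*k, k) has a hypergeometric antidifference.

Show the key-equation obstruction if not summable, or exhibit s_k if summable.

t_(k+1)/t_k = 6*(2*k + 1)/(k + 1).
Take A(k)=12*k + 6, B(k)=k + 1, C(k)=1.
f must satisfy (12*k + 6)·f(k+1) − (k)·f(k) = 1.
d = -1 from the (1,1,0) case.
deg f ≤ -1 is impossible — no certificate.

No. Not Gosper-summable.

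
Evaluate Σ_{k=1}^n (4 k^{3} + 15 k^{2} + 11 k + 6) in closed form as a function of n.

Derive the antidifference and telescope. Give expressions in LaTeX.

t_(k+1)/t_k = (4*k**3 + 27*k**2 + 53*k + 36)/(4*k**3 + 15*k**2 + 11*k + 6).
So A=1 and B=1, with C=k**3 + 15*k**2/4 + 11*k/4 + 3/2.
Solve (1)·f(k+1) − (1)·f(k) = k**3 + 15*k**2/4 + 11*k/4 + 3/2.
From deg A=0, deg B=0, deg C=3: d=4.
Match coefficients ⇒ f(k) = k*(k**3 + 3*k**2 - k + 3)/4.
Get s_k = R·t_k = k*(k**3 + 3*k**2 - k + 3) with R(k) = B(k−1)f(k)/C(k) = k*(k**3 + 3*k**2 - k + 3)/((k + 3)*(4*k**2 + 3*k + 2)).
s_(k+1) − s_k = 4*k**3 + 15*k**2 + 11*k + 6 = t_k.
Σ_(k=1)^n t_k = s_(n+1) − s_(1) = (n**4 + 7*n**3 + 14*n**2 + 14*n + 6) − (6), i.e. n*(n**3 + 7*n**2 + 14*n + 14).

S(n) = n \left(n^{3} + 7 n^{2} + 14 n + 14\right)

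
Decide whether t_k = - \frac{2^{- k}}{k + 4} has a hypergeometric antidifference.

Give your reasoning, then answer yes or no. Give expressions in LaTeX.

No. Not Gosper-summable.

r(k) = (k + 4)/(2*(k + 5)) after simplifying.
Take A(k)=k/2 + 2, B(k)=k + 5, C(k)=1.
Set up (k/2 + 2)·f(k+1) − (k + 4)·f(k) − (1) = 0.
Degrees (1,1,0) ⇒ d ≤ -1.
Bound -1 < 0, so the key equation has no polynomial solution.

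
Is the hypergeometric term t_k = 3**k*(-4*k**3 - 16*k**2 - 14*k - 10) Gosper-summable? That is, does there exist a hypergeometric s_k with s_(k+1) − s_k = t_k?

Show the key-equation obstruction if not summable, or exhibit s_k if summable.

Yes. s_k = 3**k*(-2*k**3 + k**2 - k - 2).

Step 1: r(k) = 3*(2*k**3 + 14*k**2 + 29*k + 22)/(2*k**3 + 8*k**2 + 7*k + 5).
Take A(k)=3, B(k)=1, C(k)=k**3 + 4*k**2 + 7*k/2 + 5/2.
Solve (3)·f(k+1) − (1)·f(k) = k**3 + 4*k**2 + 7*k/2 + 5/2.
From deg A=0, deg B=0, deg C=3: d=3.
Coefficient equations give f(k) = (2*k**3 - k**2 + k + 2)/4.
Get s_k = R·t_k = 3**k*(-2*k**3 + k**2 - k - 2) with R(k) = B(k−1)f(k)/C(k) = (2*k**3 - k**2 + k + 2)/(2*(2*k**3 + 8*k**2 + 7*k + 5)).
Δs = 3**k*(-4*k**3 - 16*k**2 - 14*k - 10), as required.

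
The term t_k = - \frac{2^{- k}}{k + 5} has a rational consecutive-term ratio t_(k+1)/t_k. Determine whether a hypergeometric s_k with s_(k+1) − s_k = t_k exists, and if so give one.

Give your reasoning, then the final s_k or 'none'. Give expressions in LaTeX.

none — t_k is not Gosper-summable

The ratio is (k + 5)/(2*(k + 6)).
A = k/2 + 5/2, B = k + 6, C = 1.
Key eq: (k/2 + 5/2)·f(k+1) = (k + 5)·f(k) + (1).
deg f ≤ -1 (via 1,1,0).
deg f ≤ -1 is impossible — no certificate.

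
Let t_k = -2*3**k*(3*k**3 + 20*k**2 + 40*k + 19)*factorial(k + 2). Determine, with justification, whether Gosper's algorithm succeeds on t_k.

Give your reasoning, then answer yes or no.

Yes. s_k = -2*3**k*(k**2 + 2*k - 1)*factorial(k + 2).

Compute t_(k+1)/t_k: get 3*(3*k**4 + 38*k**3 + 176*k**2 + 349*k + 246)/(3*k**3 + 20*k**2 + 40*k + 19).
Factor: A=3*k + 9; B=1; C=k**3 + 20*k**2/3 + 40*k/3 + 19/3.
Need (3*k + 9)·f(k+1) − (1)·f(k) = k**3 + 20*k**2/3 + 40*k/3 + 19/3.
Bound: deg f ≤ 2.
Coefficient equations give f(k) = (k**2 + 2*k - 1)/3.
R(k) = B(k−1)·f(k)/C(k) = (k**2 + 2*k - 1)/(3*k**3 + 20*k**2 + 40*k + 19); s_k = R·t_k = -2*3**k*(k**2 + 2*k - 1)*factorial(k + 2).
s_(k+1) − s_k = -2*3**k*(3*k**3 + 20*k**2 + 40*k + 19)*factorial(k + 2) = t_k.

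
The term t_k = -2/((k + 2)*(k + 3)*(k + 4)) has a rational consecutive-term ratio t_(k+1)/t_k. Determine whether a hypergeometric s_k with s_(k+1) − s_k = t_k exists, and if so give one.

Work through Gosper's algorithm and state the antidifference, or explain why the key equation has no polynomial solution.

s_k = k*(-k - 5)/(6*(k + 2)*(k + 3))

Compute t_(k+1)/t_k: get (k + 2)/(k + 5).
Factor: A=k + 2; B=k + 5; C=1.
f must satisfy (k + 2)·f(k+1) − (k + 4)·f(k) = 1.
Bound: deg f ≤ 2.
Match coefficients ⇒ f(k) = k*(k + 5)/12.
R(k) = B(k−1)·f(k)/C(k) = k*(k + 4)*(k + 5)/12; s_k = R·t_k = k*(-k - 5)/(6*(k + 2)*(k + 3)).
Δs = -2/(k**3 + 9*k**2 + 26*k + 24), as required.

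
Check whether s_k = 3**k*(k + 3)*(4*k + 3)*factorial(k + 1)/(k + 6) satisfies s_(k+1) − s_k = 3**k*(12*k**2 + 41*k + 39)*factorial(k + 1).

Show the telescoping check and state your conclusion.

s_(k+1) = 3**(k + 1)*(k + 4)*(4*k + 7)*factorial(k + 2)/(k + 7)
s_(k+1) − s_k = 3**k*(12*k**4 + 161*k**3 + 737*k**2 + 1386*k + 945)*factorial(k + 1)/((k + 6)*(k + 7))
(s_(k+1) − s_k) − t_k = -3**(k + 1)*(12*k**3 + 113*k**2 + 281*k + 231)*factorial(k + 1)/((k + 6)*(k + 7))

Invalid: residual -3**(k + 1)*(12*k**3 + 113*k**2 + 281*k + 231)*factorial(k + 1)/((k + 6)*(k + 7)) ≠ 0.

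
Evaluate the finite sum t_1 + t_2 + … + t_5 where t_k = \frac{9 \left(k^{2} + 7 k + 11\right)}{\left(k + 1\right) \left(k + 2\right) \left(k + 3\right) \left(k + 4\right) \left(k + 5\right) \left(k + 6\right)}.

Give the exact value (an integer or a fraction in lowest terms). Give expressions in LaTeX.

Σ = 215/3696

Ratio r(k) = (k + 1)*(7*k + (k + 1)**2 + 18)/((k + 7)*(k**2 + 7*k + 11)).
Gosper form: A/B · C(k+1)/C(k) with A=k + 1, B=k + 7, C=k**2 + 7*k + 11.
Need (k + 1)·f(k+1) − (k + 6)·f(k) = k**2 + 7*k + 11.
Degrees (1,1,2) ⇒ d ≤ 5.
A polynomial solution: f(k) = k*(k + 2)*(k + 4)*(k**2 + 9*k + 23)/45.
So s_k = (B(k−1)f/C)·t_k = (k*(k + 2)*(k + 4)*(k + 6)*(k**2 + 9*k + 23)/(45*(k**2 + 7*k + 11)))·t_k = k*(k**2 + 9*k + 23)/(5*(k**3 + 9*k**2 + 23*k + 15)).
s_(k+1) − s_k = 9*(k**2 + 7*k + 11)/(k**6 + 21*k**5 + 175*k**4 + 735*k**3 + 1624*k**2 + 1764*k + 720) = t_k.
Σ_(k=1)^(5) t_k = s_(6) − s_(1) = 226/1155 − (11/80) = 215/3696.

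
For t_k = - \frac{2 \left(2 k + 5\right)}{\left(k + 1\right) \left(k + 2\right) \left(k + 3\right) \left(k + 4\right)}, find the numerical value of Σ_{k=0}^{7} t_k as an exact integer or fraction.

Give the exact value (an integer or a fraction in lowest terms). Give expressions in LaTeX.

Σ = -64/99

The ratio is (k + 1)*(2*k + 7)/((k + 5)*(2*k + 5)).
Factor: A=k + 1; B=k + 5; C=k + 5/2.
Need (k + 1)·f(k+1) − (k + 4)·f(k) = k + 5/2.
Degrees (1,1,1) ⇒ d ≤ 3.
Coefficient equations give f(k) = k*(k + 2)*(k + 4)/6.
Certificate R = B(k−1)f/C = k*(k + 2)*(k + 4)**2/(3*(2*k + 5)) gives s_k = 2*k*(-k - 4)/(3*(k**2 + 4*k + 3)).
Check: Δs_k = 2*(-2*k - 5)/(k**4 + 10*k**3 + 35*k**2 + 50*k + 24). ✓
Sum = s_(8) − s_(0); s_(8) = -64/99, s_(0) = 0 ⇒ -64/99.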